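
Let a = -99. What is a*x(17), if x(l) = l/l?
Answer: -99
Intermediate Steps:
x(l) = 1
a*x(17) = -99*1 = -99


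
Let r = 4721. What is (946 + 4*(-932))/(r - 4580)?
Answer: -2782/141 ≈ -19.730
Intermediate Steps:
(946 + 4*(-932))/(r - 4580) = (946 + 4*(-932))/(4721 - 4580) = (946 - 3728)/141 = -2782*1/141 = -2782/141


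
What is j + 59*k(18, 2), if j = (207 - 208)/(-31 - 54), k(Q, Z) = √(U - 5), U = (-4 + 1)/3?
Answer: 1/85 + 59*I*√6 ≈ 0.011765 + 144.52*I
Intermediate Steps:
U = -1 (U = -3*⅓ = -1)
k(Q, Z) = I*√6 (k(Q, Z) = √(-1 - 5) = √(-6) = I*√6)
j = 1/85 (j = -1/(-85) = -1*(-1/85) = 1/85 ≈ 0.011765)
j + 59*k(18, 2) = 1/85 + 59*(I*√6) = 1/85 + 59*I*√6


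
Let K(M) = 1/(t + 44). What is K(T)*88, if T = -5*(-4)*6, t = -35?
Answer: 88/9 ≈ 9.7778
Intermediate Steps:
T = 120 (T = 20*6 = 120)
K(M) = ⅑ (K(M) = 1/(-35 + 44) = 1/9 = ⅑)
K(T)*88 = (⅑)*88 = 88/9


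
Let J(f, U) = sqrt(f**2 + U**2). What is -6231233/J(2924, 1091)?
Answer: -6231233*sqrt(9740057)/9740057 ≈ -1996.6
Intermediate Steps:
J(f, U) = sqrt(U**2 + f**2)
-6231233/J(2924, 1091) = -6231233/sqrt(1091**2 + 2924**2) = -6231233/sqrt(1190281 + 8549776) = -6231233*sqrt(9740057)/9740057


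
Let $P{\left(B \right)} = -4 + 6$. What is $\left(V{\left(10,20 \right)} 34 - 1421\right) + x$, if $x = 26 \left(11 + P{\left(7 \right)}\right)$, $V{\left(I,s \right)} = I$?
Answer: $-743$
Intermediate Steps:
$P{\left(B \right)} = 2$
$x = 338$ ($x = 26 \left(11 + 2\right) = 26 \cdot 13 = 338$)
$\left(V{\left(10,20 \right)} 34 - 1421\right) + x = \left(10 \cdot 34 - 1421\right) + 338 = \left(340 - 1421\right) + 338 = -1081 + 338 = -743$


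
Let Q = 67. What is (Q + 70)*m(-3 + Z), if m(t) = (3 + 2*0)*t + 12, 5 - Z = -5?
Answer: 4521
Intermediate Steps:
Z = 10 (Z = 5 - 1*(-5) = 5 + 5 = 10)
m(t) = 12 + 3*t (m(t) = (3 + 0)*t + 12 = 3*t + 12 = 12 + 3*t)
(Q + 70)*m(-3 + Z) = (67 + 70)*(12 + 3*(-3 + 10)) = 137*(12 + 3*7) = 137*(12 + 21) = 137*33 = 4521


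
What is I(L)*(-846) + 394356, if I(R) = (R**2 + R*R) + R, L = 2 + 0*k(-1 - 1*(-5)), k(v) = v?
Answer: 385896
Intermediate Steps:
L = 2 (L = 2 + 0*(-1 - 1*(-5)) = 2 + 0*(-1 + 5) = 2 + 0*4 = 2 + 0 = 2)
I(R) = R + 2*R**2 (I(R) = (R**2 + R**2) + R = 2*R**2 + R = R + 2*R**2)
I(L)*(-846) + 394356 = (2*(1 + 2*2))*(-846) + 394356 = (2*(1 + 4))*(-846) + 394356 = (2*5)*(-846) + 394356 = 10*(-846) + 394356 = -8460 + 394356 = 385896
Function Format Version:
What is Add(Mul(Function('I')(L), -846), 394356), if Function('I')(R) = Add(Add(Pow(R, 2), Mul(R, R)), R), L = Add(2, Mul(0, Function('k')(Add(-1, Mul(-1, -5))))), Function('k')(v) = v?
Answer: 385896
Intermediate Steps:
L = 2 (L = Add(2, Mul(0, Add(-1, Mul(-1, -5)))) = Add(2, Mul(0, Add(-1, 5))) = Add(2, Mul(0, 4)) = Add(2, 0) = 2)
Function('I')(R) = Add(R, Mul(2, Pow(R, 2))) (Function('I')(R) = Add(Add(Pow(R, 2), Pow(R, 2)), R) = Add(Mul(2, Pow(R, 2)), R) = Add(R, Mul(2, Pow(R, 2))))
Add(Mul(Function('I')(L), -846), 394356) = Add(Mul(Mul(2, Add(1, Mul(2, 2))), -846), 394356) = Add(Mul(Mul(2, Add(1, 4)), -846), 394356) = Add(Mul(Mul(2, 5), -846), 394356) = Add(Mul(10, -846), 394356) = Add(-8460, 394356) = 385896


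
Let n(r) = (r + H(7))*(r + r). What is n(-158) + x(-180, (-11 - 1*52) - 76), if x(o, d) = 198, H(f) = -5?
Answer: 51706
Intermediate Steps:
n(r) = 2*r*(-5 + r) (n(r) = (r - 5)*(r + r) = (-5 + r)*(2*r) = 2*r*(-5 + r))
n(-158) + x(-180, (-11 - 1*52) - 76) = 2*(-158)*(-5 - 158) + 198 = 2*(-158)*(-163) + 198 = 51508 + 198 = 51706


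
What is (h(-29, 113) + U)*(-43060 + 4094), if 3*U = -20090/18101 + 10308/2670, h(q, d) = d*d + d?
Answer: -12130644254476108/24164835 ≈ -5.0200e+8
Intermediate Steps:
h(q, d) = d + d**2 (h(q, d) = d**2 + d = d + d**2)
U = 22157468/24164835 (U = (-20090/18101 + 10308/2670)/3 = (-20090*1/18101 + 10308*(1/2670))/3 = (-20090/18101 + 1718/445)/3 = (1/3)*(22157468/8054945) = 22157468/24164835 ≈ 0.91693)
(h(-29, 113) + U)*(-43060 + 4094) = (113*(1 + 113) + 22157468/24164835)*(-43060 + 4094) = (113*114 + 22157468/24164835)*(-38966) = (12882 + 22157468/24164835)*(-38966) = (311313561938/24164835)*(-38966) = -12130644254476108/24164835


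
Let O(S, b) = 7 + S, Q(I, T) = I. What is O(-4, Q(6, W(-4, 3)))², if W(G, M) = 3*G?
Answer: 9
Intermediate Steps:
O(-4, Q(6, W(-4, 3)))² = (7 - 4)² = 3² = 9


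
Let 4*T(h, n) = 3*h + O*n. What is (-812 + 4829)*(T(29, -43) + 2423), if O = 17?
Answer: 9086454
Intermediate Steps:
T(h, n) = 3*h/4 + 17*n/4 (T(h, n) = (3*h + 17*n)/4 = 3*h/4 + 17*n/4)
(-812 + 4829)*(T(29, -43) + 2423) = (-812 + 4829)*(((¾)*29 + (17/4)*(-43)) + 2423) = 4017*((87/4 - 731/4) + 2423) = 4017*(-161 + 2423) = 4017*2262 = 9086454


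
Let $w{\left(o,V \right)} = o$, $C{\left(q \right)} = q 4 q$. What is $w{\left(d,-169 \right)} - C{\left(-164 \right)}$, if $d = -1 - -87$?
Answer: $-107498$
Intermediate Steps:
$d = 86$ ($d = -1 + 87 = 86$)
$C{\left(q \right)} = 4 q^{2}$ ($C{\left(q \right)} = 4 q q = 4 q^{2}$)
$w{\left(d,-169 \right)} - C{\left(-164 \right)} = 86 - 4 \left(-164\right)^{2} = 86 - 4 \cdot 26896 = 86 - 107584 = -107498$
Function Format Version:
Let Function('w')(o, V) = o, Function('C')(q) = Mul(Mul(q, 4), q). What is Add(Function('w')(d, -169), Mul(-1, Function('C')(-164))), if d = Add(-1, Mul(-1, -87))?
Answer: -107498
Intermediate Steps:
d = 86 (d = Add(-1, 87) = 86)
Function('C')(q) = Mul(4, Pow(q, 2)) (Function('C')(q) = Mul(Mul(4, q), q) = Mul(4, Pow(q, 2)))
Add(Function('w')(d, -169), Mul(-1, Function('C')(-164))) = Add(86, Mul(-1, Mul(4, Pow(-164, 2)))) = Add(86, Mul(-1, Mul(4, 26896))) = Add(86, Mul(-1, 107584)) = Add(86, -107584) = -107498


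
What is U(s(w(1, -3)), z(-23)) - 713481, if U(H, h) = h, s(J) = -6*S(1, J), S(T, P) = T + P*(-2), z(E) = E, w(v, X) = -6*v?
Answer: -713504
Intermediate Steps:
S(T, P) = T - 2*P
s(J) = -6 + 12*J (s(J) = -6*(1 - 2*J) = -6 + 12*J)
U(s(w(1, -3)), z(-23)) - 713481 = -23 - 713481 = -713504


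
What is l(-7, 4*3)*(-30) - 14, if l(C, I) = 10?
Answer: -314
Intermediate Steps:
l(-7, 4*3)*(-30) - 14 = 10*(-30) - 14 = -300 - 14 = -314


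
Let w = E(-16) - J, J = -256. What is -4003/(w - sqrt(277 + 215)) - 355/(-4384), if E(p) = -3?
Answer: -4417386921/278458528 - 8006*sqrt(123)/63517 ≈ -17.262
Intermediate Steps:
w = 253 (w = -3 - 1*(-256) = -3 + 256 = 253)
-4003/(w - sqrt(277 + 215)) - 355/(-4384) = -4003/(253 - sqrt(277 + 215)) - 355/(-4384) = -4003/(253 - sqrt(492)) - 355*(-1/4384) = -4003/(253 - 2*sqrt(123)) + 355/4384 = 355/4384 - 4003/(253 - 2*sqrt(123))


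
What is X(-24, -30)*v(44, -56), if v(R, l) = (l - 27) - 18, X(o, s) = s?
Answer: 3030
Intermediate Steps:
v(R, l) = -45 + l (v(R, l) = (-27 + l) - 18 = -45 + l)
X(-24, -30)*v(44, -56) = -30*(-45 - 56) = -30*(-101) = 3030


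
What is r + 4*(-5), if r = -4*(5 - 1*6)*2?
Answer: -12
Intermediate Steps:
r = 8 (r = -4*(5 - 6)*2 = -4*(-1)*2 = 4*2 = 8)
r + 4*(-5) = 8 + 4*(-5) = 8 - 20 = -12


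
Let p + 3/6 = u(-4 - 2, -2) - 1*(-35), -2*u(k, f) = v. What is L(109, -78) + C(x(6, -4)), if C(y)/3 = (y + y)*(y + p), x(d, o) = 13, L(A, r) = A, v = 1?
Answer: 3775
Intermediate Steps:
u(k, f) = -1/2 (u(k, f) = -1/2*1 = -1/2)
p = 34 (p = -1/2 + (-1/2 - 1*(-35)) = -1/2 + (-1/2 + 35) = -1/2 + 69/2 = 34)
C(y) = 6*y*(34 + y) (C(y) = 3*((y + y)*(y + 34)) = 3*((2*y)*(34 + y)) = 3*(2*y*(34 + y)) = 6*y*(34 + y))
L(109, -78) + C(x(6, -4)) = 109 + 6*13*(34 + 13) = 109 + 6*13*47 = 109 + 3666 = 3775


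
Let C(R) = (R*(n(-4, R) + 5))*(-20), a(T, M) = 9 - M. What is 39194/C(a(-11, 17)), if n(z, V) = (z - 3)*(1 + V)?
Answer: 19597/4320 ≈ 4.5363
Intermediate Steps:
n(z, V) = (1 + V)*(-3 + z) (n(z, V) = (-3 + z)*(1 + V) = (1 + V)*(-3 + z))
C(R) = -20*R*(-2 - 7*R) (C(R) = (R*((-3 - 4 - 3*R + R*(-4)) + 5))*(-20) = (R*((-3 - 4 - 3*R - 4*R) + 5))*(-20) = (R*((-7 - 7*R) + 5))*(-20) = (R*(-2 - 7*R))*(-20) = -20*R*(-2 - 7*R))
39194/C(a(-11, 17)) = 39194/((20*(9 - 1*17)*(2 + 7*(9 - 1*17)))) = 39194/((20*(9 - 17)*(2 + 7*(9 - 17)))) = 39194/((20*(-8)*(2 + 7*(-8)))) = 39194/((20*(-8)*(2 - 56))) = 39194/((20*(-8)*(-54))) = 39194/8640 = 39194*(1/8640) = 19597/4320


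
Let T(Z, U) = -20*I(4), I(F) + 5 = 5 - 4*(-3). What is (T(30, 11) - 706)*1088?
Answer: -1029248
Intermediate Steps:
I(F) = 12 (I(F) = -5 + (5 - 4*(-3)) = -5 + (5 + 12) = -5 + 17 = 12)
T(Z, U) = -240 (T(Z, U) = -20*12 = -240)
(T(30, 11) - 706)*1088 = (-240 - 706)*1088 = -946*1088 = -1029248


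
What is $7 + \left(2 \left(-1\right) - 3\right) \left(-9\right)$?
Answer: $52$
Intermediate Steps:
$7 + \left(2 \left(-1\right) - 3\right) \left(-9\right) = 7 + \left(-2 - 3\right) \left(-9\right) = 7 - -45 = 7 + 45 = 52$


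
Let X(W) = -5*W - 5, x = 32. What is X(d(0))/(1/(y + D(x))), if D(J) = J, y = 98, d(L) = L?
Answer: -650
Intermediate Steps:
X(W) = -5 - 5*W
X(d(0))/(1/(y + D(x))) = (-5 - 5*0)/(1/(98 + 32)) = (-5 + 0)/(1/130) = -5/1/130 = -5*130 = -650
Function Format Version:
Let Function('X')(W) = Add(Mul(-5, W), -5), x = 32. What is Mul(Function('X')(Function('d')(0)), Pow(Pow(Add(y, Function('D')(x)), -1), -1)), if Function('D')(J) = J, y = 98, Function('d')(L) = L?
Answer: -650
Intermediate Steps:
Function('X')(W) = Add(-5, Mul(-5, W))
Mul(Function('X')(Function('d')(0)), Pow(Pow(Add(y, Function('D')(x)), -1), -1)) = Mul(Add(-5, Mul(-5, 0)), Pow(Pow(Add(98, 32), -1), -1)) = Mul(Add(-5, 0), Pow(Pow(130, -1), -1)) = Mul(-5, Pow(Rational(1, 130), -1)) = Mul(-5, 130) = -650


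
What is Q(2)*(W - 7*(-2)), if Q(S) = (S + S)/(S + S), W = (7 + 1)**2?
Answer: 78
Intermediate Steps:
W = 64 (W = 8**2 = 64)
Q(S) = 1 (Q(S) = (2*S)/((2*S)) = (2*S)*(1/(2*S)) = 1)
Q(2)*(W - 7*(-2)) = 1*(64 - 7*(-2)) = 1*(64 + 14) = 1*78 = 78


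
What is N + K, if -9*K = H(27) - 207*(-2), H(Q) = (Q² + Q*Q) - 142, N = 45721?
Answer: 409759/9 ≈ 45529.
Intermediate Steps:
H(Q) = -142 + 2*Q² (H(Q) = (Q² + Q²) - 142 = 2*Q² - 142 = -142 + 2*Q²)
K = -1730/9 (K = -((-142 + 2*27²) - 207*(-2))/9 = -((-142 + 2*729) + 414)/9 = -((-142 + 1458) + 414)/9 = -(1316 + 414)/9 = -⅑*1730 = -1730/9 ≈ -192.22)
N + K = 45721 - 1730/9 = 409759/9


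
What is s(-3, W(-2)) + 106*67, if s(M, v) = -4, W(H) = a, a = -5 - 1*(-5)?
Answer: 7098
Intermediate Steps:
a = 0 (a = -5 + 5 = 0)
W(H) = 0
s(-3, W(-2)) + 106*67 = -4 + 106*67 = -4 + 7102 = 7098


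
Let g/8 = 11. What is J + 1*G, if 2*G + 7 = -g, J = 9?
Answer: -77/2 ≈ -38.500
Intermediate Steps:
g = 88 (g = 8*11 = 88)
G = -95/2 (G = -7/2 + (-1*88)/2 = -7/2 + (1/2)*(-88) = -7/2 - 44 = -95/2 ≈ -47.500)
J + 1*G = 9 + 1*(-95/2) = 9 - 95/2 = -77/2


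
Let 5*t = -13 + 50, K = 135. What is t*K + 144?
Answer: 1143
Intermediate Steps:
t = 37/5 (t = (-13 + 50)/5 = (⅕)*37 = 37/5 ≈ 7.4000)
t*K + 144 = (37/5)*135 + 144 = 999 + 144 = 1143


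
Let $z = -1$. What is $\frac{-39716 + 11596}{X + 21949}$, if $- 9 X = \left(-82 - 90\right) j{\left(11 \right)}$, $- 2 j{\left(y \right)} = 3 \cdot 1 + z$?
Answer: $- \frac{253080}{197369} \approx -1.2823$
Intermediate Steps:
$j{\left(y \right)} = -1$ ($j{\left(y \right)} = - \frac{3 \cdot 1 - 1}{2} = - \frac{3 - 1}{2} = \left(- \frac{1}{2}\right) 2 = -1$)
$X = - \frac{172}{9}$ ($X = - \frac{\left(-82 - 90\right) \left(-1\right)}{9} = - \frac{\left(-172\right) \left(-1\right)}{9} = \left(- \frac{1}{9}\right) 172 = - \frac{172}{9} \approx -19.111$)
$\frac{-39716 + 11596}{X + 21949} = \frac{-39716 + 11596}{- \frac{172}{9} + 21949} = - \frac{28120}{\frac{197369}{9}} = \left(-28120\right) \frac{9}{197369} = - \frac{253080}{197369}$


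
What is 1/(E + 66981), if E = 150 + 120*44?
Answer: 1/72411 ≈ 1.3810e-5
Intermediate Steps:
E = 5430 (E = 150 + 5280 = 5430)
1/(E + 66981) = 1/(5430 + 66981) = 1/72411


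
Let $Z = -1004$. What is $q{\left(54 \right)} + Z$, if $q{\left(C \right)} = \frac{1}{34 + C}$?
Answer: $- \frac{88351}{88} \approx -1004.0$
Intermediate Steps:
$q{\left(54 \right)} + Z = \frac{1}{34 + 54} - 1004 = \frac{1}{88} - 1004 = - \frac{88351}{88}$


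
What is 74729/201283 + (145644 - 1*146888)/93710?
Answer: 3376229269/9431114965 ≈ 0.35799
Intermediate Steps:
74729/201283 + (145644 - 1*146888)/93710 = 74729*(1/201283) + (145644 - 146888)*(1/93710) = 74729/201283 - 1244*1/93710 = 74729/201283 - 622/46855 = 3376229269/9431114965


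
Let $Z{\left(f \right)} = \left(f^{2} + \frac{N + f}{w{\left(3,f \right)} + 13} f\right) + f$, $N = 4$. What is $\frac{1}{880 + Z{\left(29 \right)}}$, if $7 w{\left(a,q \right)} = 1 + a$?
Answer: $\frac{95}{172949} \approx 0.00054929$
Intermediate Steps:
$w{\left(a,q \right)} = \frac{1}{7} + \frac{a}{7}$ ($w{\left(a,q \right)} = \frac{1 + a}{7} = \frac{1}{7} + \frac{a}{7}$)
$Z{\left(f \right)} = f + f^{2} + f \left(\frac{28}{95} + \frac{7 f}{95}\right)$ ($Z{\left(f \right)} = \left(f^{2} + \frac{4 + f}{\left(\frac{1}{7} + \frac{1}{7} \cdot 3\right) + 13} f\right) + f = \left(f^{2} + \frac{4 + f}{\left(\frac{1}{7} + \frac{3}{7}\right) + 13} f\right) + f = \left(f^{2} + \frac{4 + f}{\frac{4}{7} + 13} f\right) + f = \left(f^{2} + \frac{4 + f}{\frac{95}{7}} f\right) + f = \left(f^{2} + \left(4 + f\right) \frac{7}{95} f\right) + f = \left(f^{2} + \left(\frac{28}{95} + \frac{7 f}{95}\right) f\right) + f = \left(f^{2} + f \left(\frac{28}{95} + \frac{7 f}{95}\right)\right) + f = f + f^{2} + f \left(\frac{28}{95} + \frac{7 f}{95}\right)$)
$\frac{1}{880 + Z{\left(29 \right)}} = \frac{1}{880 + \frac{3}{95} \cdot 29 \left(41 + 34 \cdot 29\right)} = \frac{1}{880 + \frac{3}{95} \cdot 29 \left(41 + 986\right)} = \frac{1}{880 + \frac{3}{95} \cdot 29 \cdot 1027} = \frac{1}{880 + \frac{89349}{95}} = \frac{1}{\frac{172949}{95}} = \frac{95}{172949}$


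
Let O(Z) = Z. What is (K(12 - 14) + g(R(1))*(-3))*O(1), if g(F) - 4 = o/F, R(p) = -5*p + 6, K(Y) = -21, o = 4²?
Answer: -81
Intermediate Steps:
o = 16
R(p) = 6 - 5*p
g(F) = 4 + 16/F
(K(12 - 14) + g(R(1))*(-3))*O(1) = (-21 + (4 + 16/(6 - 5*1))*(-3))*1 = (-21 + (4 + 16/(6 - 5))*(-3))*1 = (-21 + (4 + 16/1)*(-3))*1 = (-21 + (4 + 16*1)*(-3))*1 = (-21 + (4 + 16)*(-3))*1 = (-21 + 20*(-3))*1 = (-21 - 60)*1 = -81*1 = -81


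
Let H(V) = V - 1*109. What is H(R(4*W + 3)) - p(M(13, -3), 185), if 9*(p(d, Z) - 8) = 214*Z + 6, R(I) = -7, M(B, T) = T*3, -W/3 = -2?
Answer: -40712/9 ≈ -4523.6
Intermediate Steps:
W = 6 (W = -3*(-2) = 6)
M(B, T) = 3*T
p(d, Z) = 26/3 + 214*Z/9 (p(d, Z) = 8 + (214*Z + 6)/9 = 8 + (6 + 214*Z)/9 = 8 + (⅔ + 214*Z/9) = 26/3 + 214*Z/9)
H(V) = -109 + V (H(V) = V - 109 = -109 + V)
H(R(4*W + 3)) - p(M(13, -3), 185) = (-109 - 7) - (26/3 + (214/9)*185) = -116 - (26/3 + 39590/9) = -116 - 1*39668/9 = -116 - 39668/9 = -40712/9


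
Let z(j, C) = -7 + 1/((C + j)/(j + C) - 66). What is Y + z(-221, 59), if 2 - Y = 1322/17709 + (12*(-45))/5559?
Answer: -10649650292/2132960505 ≈ -4.9929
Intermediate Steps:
z(j, C) = -456/65 (z(j, C) = -7 + 1/((C + j)/(C + j) - 66) = -7 + 1/(1 - 66) = -7 + 1/(-65) = -7 - 1/65 = -456/65)
Y = 66367508/32814777 (Y = 2 - (1322/17709 + (12*(-45))/5559) = 2 - (1322*(1/17709) - 540*1/5559) = 2 - (1322/17709 - 180/1853) = 2 - 1*(-737954/32814777) = 2 + 737954/32814777 = 66367508/32814777 ≈ 2.0225)
Y + z(-221, 59) = 66367508/32814777 - 456/65 = -10649650292/2132960505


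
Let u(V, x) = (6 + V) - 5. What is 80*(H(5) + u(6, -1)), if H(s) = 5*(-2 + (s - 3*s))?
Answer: -4240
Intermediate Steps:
u(V, x) = 1 + V
H(s) = -10 - 10*s (H(s) = 5*(-2 - 2*s) = -10 - 10*s)
80*(H(5) + u(6, -1)) = 80*((-10 - 10*5) + (1 + 6)) = 80*((-10 - 50) + 7) = 80*(-60 + 7) = 80*(-53) = -4240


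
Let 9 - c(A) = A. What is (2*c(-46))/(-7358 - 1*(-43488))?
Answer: 11/3613 ≈ 0.0030446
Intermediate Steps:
c(A) = 9 - A
(2*c(-46))/(-7358 - 1*(-43488)) = (2*(9 - 1*(-46)))/(-7358 - 1*(-43488)) = (2*(9 + 46))/(-7358 + 43488) = (2*55)/36130 = 110*(1/36130) = 11/3613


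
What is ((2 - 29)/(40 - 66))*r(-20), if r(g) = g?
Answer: -270/13 ≈ -20.769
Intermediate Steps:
((2 - 29)/(40 - 66))*r(-20) = ((2 - 29)/(40 - 66))*(-20) = -27/(-26)*(-20) = -27*(-1/26)*(-20) = (27/26)*(-20) = -270/13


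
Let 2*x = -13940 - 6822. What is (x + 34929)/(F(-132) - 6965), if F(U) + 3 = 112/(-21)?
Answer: -18411/5230 ≈ -3.5203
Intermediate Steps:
F(U) = -25/3 (F(U) = -3 + 112/(-21) = -3 + 112*(-1/21) = -3 - 16/3 = -25/3)
x = -10381 (x = (-13940 - 6822)/2 = (½)*(-20762) = -10381)
(x + 34929)/(F(-132) - 6965) = (-10381 + 34929)/(-25/3 - 6965) = 24548/(-20920/3) = 24548*(-3/20920) = -18411/5230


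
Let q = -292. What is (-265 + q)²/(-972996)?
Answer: -310249/972996 ≈ -0.31886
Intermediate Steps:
(-265 + q)²/(-972996) = (-265 - 292)²/(-972996) = (-557)²*(-1/972996) = 310249*(-1/972996) = -310249/972996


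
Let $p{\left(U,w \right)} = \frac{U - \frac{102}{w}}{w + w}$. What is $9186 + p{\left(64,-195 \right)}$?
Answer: $\frac{38810151}{4225} \approx 9185.8$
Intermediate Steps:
$p{\left(U,w \right)} = \frac{U - \frac{102}{w}}{2 w}$
$9186 + p{\left(64,-195 \right)} = 9186 + \frac{-102 + 64 \left(-195\right)}{2 \cdot 38025} = 9186 + \frac{1}{2} \cdot \frac{1}{38025} \left(-102 - 12480\right) = 9186 + \frac{1}{2} \cdot \frac{1}{38025} \left(-12582\right) = 9186 - \frac{699}{4225} = \frac{38810151}{4225}$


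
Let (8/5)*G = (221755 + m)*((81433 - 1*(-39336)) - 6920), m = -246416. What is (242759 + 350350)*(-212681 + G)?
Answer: -8327162812959837/8 ≈ -1.0409e+15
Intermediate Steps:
G = -14038150945/8 (G = 5*((221755 - 246416)*((81433 - 1*(-39336)) - 6920))/8 = 5*(-24661*((81433 + 39336) - 6920))/8 = 5*(-24661*(120769 - 6920))/8 = 5*(-24661*113849)/8 = (5/8)*(-2807630189) = -14038150945/8 ≈ -1.7548e+9)
(242759 + 350350)*(-212681 + G) = (242759 + 350350)*(-212681 - 14038150945/8) = 593109*(-14039852393/8) = -8327162812959837/8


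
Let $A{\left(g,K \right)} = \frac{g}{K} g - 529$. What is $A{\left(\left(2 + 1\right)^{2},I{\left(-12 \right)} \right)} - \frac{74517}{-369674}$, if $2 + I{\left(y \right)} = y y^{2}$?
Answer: $- \frac{84553895941}{159884005} \approx -528.85$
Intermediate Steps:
$I{\left(y \right)} = -2 + y^{3}$ ($I{\left(y \right)} = -2 + y y^{2} = -2 + y^{3}$)
$A{\left(g,K \right)} = -529 + \frac{g^{2}}{K}$ ($A{\left(g,K \right)} = \frac{g^{2}}{K} - 529 = -529 + \frac{g^{2}}{K}$)
$A{\left(\left(2 + 1\right)^{2},I{\left(-12 \right)} \right)} - \frac{74517}{-369674} = \left(-529 + \frac{\left(\left(2 + 1\right)^{2}\right)^{2}}{-2 + \left(-12\right)^{3}}\right) - \frac{74517}{-369674} = \left(-529 + \frac{\left(3^{2}\right)^{2}}{-2 - 1728}\right) - 74517 \left(- \frac{1}{369674}\right) = \left(-529 + \frac{9^{2}}{-1730}\right) - - \frac{74517}{369674} = \left(-529 - \frac{81}{1730}\right) + \frac{74517}{369674} = - \frac{915251}{1730} + \frac{74517}{369674} = - \frac{84553895941}{159884005}$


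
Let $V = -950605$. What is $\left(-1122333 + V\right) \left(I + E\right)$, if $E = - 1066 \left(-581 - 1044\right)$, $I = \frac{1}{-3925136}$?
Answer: $- \frac{7047281121691047531}{1962568} \approx -3.5908 \cdot 10^{12}$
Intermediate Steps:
$I = - \frac{1}{3925136} \approx -2.5477 \cdot 10^{-7}$
$E = 1732250$ ($E = \left(-1066\right) \left(-1625\right) = 1732250$)
$\left(-1122333 + V\right) \left(I + E\right) = \left(-1122333 - 950605\right) \left(- \frac{1}{3925136} + 1732250\right) = \left(-2072938\right) \frac{6799316835999}{3925136} = - \frac{7047281121691047531}{1962568}$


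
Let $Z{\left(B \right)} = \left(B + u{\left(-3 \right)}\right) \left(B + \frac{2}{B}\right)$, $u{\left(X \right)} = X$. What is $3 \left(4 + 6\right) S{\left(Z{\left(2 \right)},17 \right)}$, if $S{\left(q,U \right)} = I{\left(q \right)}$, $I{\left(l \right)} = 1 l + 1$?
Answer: $-60$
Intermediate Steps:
$I{\left(l \right)} = 1 + l$ ($I{\left(l \right)} = l + 1 = 1 + l$)
$Z{\left(B \right)} = \left(-3 + B\right) \left(B + \frac{2}{B}\right)$ ($Z{\left(B \right)} = \left(B - 3\right) \left(B + \frac{2}{B}\right) = \left(-3 + B\right) \left(B + \frac{2}{B}\right)$)
$S{\left(q,U \right)} = 1 + q$
$3 \left(4 + 6\right) S{\left(Z{\left(2 \right)},17 \right)} = 3 \left(4 + 6\right) \left(1 + \left(2 + 2^{2} - \frac{6}{2} - 6\right)\right) = 3 \cdot 10 \left(1 + \left(2 + 4 - 3 - 6\right)\right) = 30 \left(1 + \left(2 + 4 - 3 - 6\right)\right) = 30 \left(1 - 3\right) = 30 \left(-2\right) = -60$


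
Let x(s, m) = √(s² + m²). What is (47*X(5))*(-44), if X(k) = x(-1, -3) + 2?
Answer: -4136 - 2068*√10 ≈ -10676.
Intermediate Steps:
x(s, m) = √(m² + s²)
X(k) = 2 + √10 (X(k) = √((-3)² + (-1)²) + 2 = √(9 + 1) + 2 = √10 + 2 = 2 + √10)
(47*X(5))*(-44) = (47*(2 + √10))*(-44) = (94 + 47*√10)*(-44) = -4136 - 2068*√10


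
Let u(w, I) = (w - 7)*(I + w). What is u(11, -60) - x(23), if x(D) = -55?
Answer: -141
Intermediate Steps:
u(w, I) = (-7 + w)*(I + w)
u(11, -60) - x(23) = (11² - 7*(-60) - 7*11 - 60*11) - 1*(-55) = (121 + 420 - 77 - 660) + 55 = -196 + 55 = -141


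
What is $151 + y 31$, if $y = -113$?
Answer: $-3352$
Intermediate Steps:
$151 + y 31 = 151 - 3503 = -3352$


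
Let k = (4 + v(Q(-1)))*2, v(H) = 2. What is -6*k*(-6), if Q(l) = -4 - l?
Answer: 432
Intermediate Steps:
k = 12 (k = (4 + 2)*2 = 6*2 = 12)
-6*k*(-6) = -6*12*(-6) = -72*(-6) = 432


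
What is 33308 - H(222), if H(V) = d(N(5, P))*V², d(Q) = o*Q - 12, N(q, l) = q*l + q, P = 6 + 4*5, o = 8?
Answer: -52602004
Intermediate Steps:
P = 26 (P = 6 + 20 = 26)
N(q, l) = q + l*q (N(q, l) = l*q + q = q + l*q)
d(Q) = -12 + 8*Q (d(Q) = 8*Q - 12 = -12 + 8*Q)
H(V) = 1068*V² (H(V) = (-12 + 8*(5*(1 + 26)))*V² = (-12 + 8*(5*27))*V² = (-12 + 8*135)*V² = (-12 + 1080)*V² = 1068*V²)
33308 - H(222) = 33308 - 1068*222² = 33308 - 1068*49284 = 33308 - 1*52635312 = 33308 - 52635312 = -52602004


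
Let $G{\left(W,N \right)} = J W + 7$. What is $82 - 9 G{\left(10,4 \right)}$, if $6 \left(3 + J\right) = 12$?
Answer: $109$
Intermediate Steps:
$J = -1$ ($J = -3 + \frac{1}{6} \cdot 12 = -3 + 2 = -1$)
$G{\left(W,N \right)} = 7 - W$ ($G{\left(W,N \right)} = - W + 7 = 7 - W$)
$82 - 9 G{\left(10,4 \right)} = 82 - 9 \left(7 - 10\right) = 82 - -27 = 82 + 27 = 109$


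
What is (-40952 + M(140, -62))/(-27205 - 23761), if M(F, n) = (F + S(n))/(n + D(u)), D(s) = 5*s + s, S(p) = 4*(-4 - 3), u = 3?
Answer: 13250/16489 ≈ 0.80357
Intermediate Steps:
S(p) = -28 (S(p) = 4*(-7) = -28)
D(s) = 6*s
M(F, n) = (-28 + F)/(18 + n) (M(F, n) = (F - 28)/(n + 6*3) = (-28 + F)/(n + 18) = (-28 + F)/(18 + n))
(-40952 + M(140, -62))/(-27205 - 23761) = (-40952 + (-28 + 140)/(18 - 62))/(-27205 - 23761) = (-40952 + 112/(-44))/(-50966) = (-40952 - 1/44*112)*(-1/50966) = (-40952 - 28/11)*(-1/50966) = -450500/11*(-1/50966) = 13250/16489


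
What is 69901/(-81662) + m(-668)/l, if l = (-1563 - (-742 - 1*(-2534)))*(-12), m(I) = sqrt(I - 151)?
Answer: -3679/4298 + I*sqrt(91)/13420 ≈ -0.85598 + 0.00071083*I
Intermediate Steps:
m(I) = sqrt(-151 + I)
l = 40260 (l = (-1563 - (-742 + 2534))*(-12) = (-1563 - 1*1792)*(-12) = (-1563 - 1792)*(-12) = -3355*(-12) = 40260)
69901/(-81662) + m(-668)/l = 69901/(-81662) + sqrt(-151 - 668)/40260 = 69901*(-1/81662) + sqrt(-819)*(1/40260) = -3679/4298 + (3*I*sqrt(91))*(1/40260) = -3679/4298 + I*sqrt(91)/13420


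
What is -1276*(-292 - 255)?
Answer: 697972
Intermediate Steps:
-1276*(-292 - 255) = -1276*(-547) = 697972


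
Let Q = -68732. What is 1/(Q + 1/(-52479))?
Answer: -52479/3606986629 ≈ -1.4549e-5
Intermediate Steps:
1/(Q + 1/(-52479)) = 1/(-68732 + 1/(-52479)) = 1/(-68732 - 1/52479) = 1/(-3606986629/52479) = -52479/3606986629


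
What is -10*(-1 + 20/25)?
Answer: 2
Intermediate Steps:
-10*(-1 + 20/25) = -10*(-1 + 20*(1/25)) = -10*(-1 + ⅘) = -10*(-⅕) = 2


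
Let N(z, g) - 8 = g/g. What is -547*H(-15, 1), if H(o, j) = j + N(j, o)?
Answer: -5470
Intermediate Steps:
N(z, g) = 9 (N(z, g) = 8 + g/g = 8 + 1 = 9)
H(o, j) = 9 + j (H(o, j) = j + 9 = 9 + j)
-547*H(-15, 1) = -547*(9 + 1) = -547*10 = -5470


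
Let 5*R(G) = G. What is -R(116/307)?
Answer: -116/1535 ≈ -0.075570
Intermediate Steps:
R(G) = G/5
-R(116/307) = -116/307/5 = -116*(1/307)/5 = -116/(5*307) = -1*116/1535 = -116/1535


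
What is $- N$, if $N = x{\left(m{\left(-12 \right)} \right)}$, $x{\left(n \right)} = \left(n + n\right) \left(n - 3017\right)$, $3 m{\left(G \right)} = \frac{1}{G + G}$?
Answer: $- \frac{217225}{2592} \approx -83.806$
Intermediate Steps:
$m{\left(G \right)} = \frac{1}{6 G}$ ($m{\left(G \right)} = \frac{1}{3 \left(G + G\right)} = \frac{1}{3 \cdot 2 G} = \frac{\frac{1}{2} \frac{1}{G}}{3} = \frac{1}{6 G}$)
$x{\left(n \right)} = 2 n \left(-3017 + n\right)$
$N = \frac{217225}{2592}$ ($N = 2 \frac{1}{6 \left(-12\right)} \left(-3017 + \frac{1}{6 \left(-12\right)}\right) = 2 \cdot \frac{1}{6} \left(- \frac{1}{12}\right) \left(-3017 + \frac{1}{6} \left(- \frac{1}{12}\right)\right) = 2 \left(- \frac{1}{72}\right) \left(-3017 - \frac{1}{72}\right) = 2 \left(- \frac{1}{72}\right) \left(- \frac{217225}{72}\right) = \frac{217225}{2592} \approx 83.806$)
$- N = \left(-1\right) \frac{217225}{2592} = - \frac{217225}{2592}$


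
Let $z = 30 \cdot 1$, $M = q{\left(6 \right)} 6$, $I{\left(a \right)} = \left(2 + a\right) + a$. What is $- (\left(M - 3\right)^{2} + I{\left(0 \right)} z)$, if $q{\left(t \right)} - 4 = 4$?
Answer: $-2085$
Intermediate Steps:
$I{\left(a \right)} = 2 + 2 a$
$q{\left(t \right)} = 8$ ($q{\left(t \right)} = 4 + 4 = 8$)
$M = 48$ ($M = 8 \cdot 6 = 48$)
$z = 30$
$- (\left(M - 3\right)^{2} + I{\left(0 \right)} z) = - (\left(48 - 3\right)^{2} + \left(2 + 2 \cdot 0\right) 30) = - (45^{2} + \left(2 + 0\right) 30) = - (2025 + 2 \cdot 30) = - (2025 + 60) = \left(-1\right) 2085 = -2085$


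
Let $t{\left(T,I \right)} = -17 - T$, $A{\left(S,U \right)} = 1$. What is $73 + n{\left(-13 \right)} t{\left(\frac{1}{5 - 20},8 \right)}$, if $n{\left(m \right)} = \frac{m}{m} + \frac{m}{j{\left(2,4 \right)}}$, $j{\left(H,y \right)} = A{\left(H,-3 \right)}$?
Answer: $\frac{1381}{5} \approx 276.2$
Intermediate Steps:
$j{\left(H,y \right)} = 1$
$n{\left(m \right)} = 1 + m$ ($n{\left(m \right)} = \frac{m}{m} + \frac{m}{1} = 1 + m 1 = 1 + m$)
$73 + n{\left(-13 \right)} t{\left(\frac{1}{5 - 20},8 \right)} = 73 + \left(1 - 13\right) \left(-17 - \frac{1}{5 - 20}\right) = 73 - 12 \left(-17 - \frac{1}{-15}\right) = 73 - 12 \left(-17 - - \frac{1}{15}\right) = 73 - 12 \left(-17 + \frac{1}{15}\right) = 73 - - \frac{1016}{5} = 73 + \frac{1016}{5} = \frac{1381}{5}$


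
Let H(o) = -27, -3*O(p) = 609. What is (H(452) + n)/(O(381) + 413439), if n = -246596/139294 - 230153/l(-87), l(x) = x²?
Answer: -15597989207/108920361190374 ≈ -0.00014321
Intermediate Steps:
O(p) = -203 (O(p) = -⅓*609 = -203)
n = -16962708553/527158143 (n = -246596/139294 - 230153/((-87)²) = -246596*1/139294 - 230153/7569 = -123298/69647 - 230153*1/7569 = -123298/69647 - 230153/7569 = -16962708553/527158143 ≈ -32.178)
(H(452) + n)/(O(381) + 413439) = (-27 - 16962708553/527158143)/(-203 + 413439) = -31195978414/527158143/413236 = -31195978414/527158143*1/413236 = -15597989207/108920361190374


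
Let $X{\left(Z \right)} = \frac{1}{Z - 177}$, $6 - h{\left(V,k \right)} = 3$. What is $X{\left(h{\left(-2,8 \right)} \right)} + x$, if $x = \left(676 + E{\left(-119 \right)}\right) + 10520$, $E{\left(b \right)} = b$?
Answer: $\frac{1927397}{174} \approx 11077.0$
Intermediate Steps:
$h{\left(V,k \right)} = 3$ ($h{\left(V,k \right)} = 6 - 3 = 3$)
$X{\left(Z \right)} = \frac{1}{-177 + Z}$
$x = 11077$ ($x = \left(676 - 119\right) + 10520 = 557 + 10520 = 11077$)
$X{\left(h{\left(-2,8 \right)} \right)} + x = \frac{1}{-177 + 3} + 11077 = \frac{1}{-174} + 11077 = - \frac{1}{174} + 11077 = \frac{1927397}{174}$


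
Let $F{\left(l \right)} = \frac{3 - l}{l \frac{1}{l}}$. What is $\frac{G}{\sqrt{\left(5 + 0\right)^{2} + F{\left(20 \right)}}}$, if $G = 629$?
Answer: $\frac{629 \sqrt{2}}{4} \approx 222.39$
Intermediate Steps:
$F{\left(l \right)} = 3 - l$ ($F{\left(l \right)} = \frac{3 - l}{1} = \left(3 - l\right) 1 = 3 - l$)
$\frac{G}{\sqrt{\left(5 + 0\right)^{2} + F{\left(20 \right)}}} = \frac{629}{\sqrt{\left(5 + 0\right)^{2} + \left(3 - 20\right)}} = \frac{629}{\sqrt{5^{2} + \left(3 - 20\right)}} = \frac{629}{\sqrt{25 - 17}} = \frac{629}{\sqrt{8}} = \frac{629}{2 \sqrt{2}} = 629 \frac{\sqrt{2}}{4} = \frac{629 \sqrt{2}}{4}$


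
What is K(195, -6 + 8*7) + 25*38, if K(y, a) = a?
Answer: 1000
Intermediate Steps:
K(195, -6 + 8*7) + 25*38 = (-6 + 8*7) + 25*38 = (-6 + 56) + 950 = 50 + 950 = 1000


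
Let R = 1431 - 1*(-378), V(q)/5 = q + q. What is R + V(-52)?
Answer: 1289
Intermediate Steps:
V(q) = 10*q (V(q) = 5*(q + q) = 5*(2*q) = 10*q)
R = 1809 (R = 1431 + 378 = 1809)
R + V(-52) = 1809 + 10*(-52) = 1809 - 520 = 1289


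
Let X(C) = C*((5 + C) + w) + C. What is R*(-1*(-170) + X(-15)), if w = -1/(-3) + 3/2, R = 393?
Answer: 218115/2 ≈ 1.0906e+5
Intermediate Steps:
w = 11/6 (w = -1*(-1/3) + 3*(1/2) = 1/3 + 3/2 = 11/6 ≈ 1.8333)
X(C) = C + C*(41/6 + C) (X(C) = C*((5 + C) + 11/6) + C = C*(41/6 + C) + C = C + C*(41/6 + C))
R*(-1*(-170) + X(-15)) = 393*(-1*(-170) + (1/6)*(-15)*(47 + 6*(-15))) = 393*(170 + (1/6)*(-15)*(47 - 90)) = 393*(170 + (1/6)*(-15)*(-43)) = 393*(170 + 215/2) = 393*(555/2) = 218115/2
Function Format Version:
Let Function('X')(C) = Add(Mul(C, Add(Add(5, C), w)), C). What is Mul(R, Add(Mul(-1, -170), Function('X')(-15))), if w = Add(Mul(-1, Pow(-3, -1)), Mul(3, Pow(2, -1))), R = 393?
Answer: Rational(218115, 2) ≈ 1.0906e+5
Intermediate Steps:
w = Rational(11, 6) (w = Add(Mul(-1, Rational(-1, 3)), Mul(3, Rational(1, 2))) = Add(Rational(1, 3), Rational(3, 2)) = Rational(11, 6) ≈ 1.8333)
Function('X')(C) = Add(C, Mul(C, Add(Rational(41, 6), C))) (Function('X')(C) = Add(Mul(C, Add(Add(5, C), Rational(11, 6))), C) = Add(Mul(C, Add(Rational(41, 6), C)), C) = Add(C, Mul(C, Add(Rational(41, 6), C))))
Mul(R, Add(Mul(-1, -170), Function('X')(-15))) = Mul(393, Add(Mul(-1, -170), Mul(Rational(1, 6), -15, Add(47, Mul(6, -15))))) = Mul(393, Add(170, Mul(Rational(1, 6), -15, Add(47, -90)))) = Mul(393, Add(170, Mul(Rational(1, 6), -15, -43))) = Mul(393, Add(170, Rational(215, 2))) = Mul(393, Rational(555, 2)) = Rational(218115, 2)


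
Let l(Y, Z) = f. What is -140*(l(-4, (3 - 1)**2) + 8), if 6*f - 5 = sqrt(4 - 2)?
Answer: -3710/3 - 70*sqrt(2)/3 ≈ -1269.7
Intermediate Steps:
f = 5/6 + sqrt(2)/6 (f = 5/6 + sqrt(4 - 2)/6 = 5/6 + sqrt(2)/6 ≈ 1.0690)
l(Y, Z) = 5/6 + sqrt(2)/6
-140*(l(-4, (3 - 1)**2) + 8) = -140*((5/6 + sqrt(2)/6) + 8) = -140*(53/6 + sqrt(2)/6) = -3710/3 - 70*sqrt(2)/3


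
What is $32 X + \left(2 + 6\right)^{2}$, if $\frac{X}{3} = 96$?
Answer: $9280$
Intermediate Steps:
$X = 288$ ($X = 3 \cdot 96 = 288$)
$32 X + \left(2 + 6\right)^{2} = 32 \cdot 288 + \left(2 + 6\right)^{2} = 9216 + 8^{2} = 9216 + 64 = 9280$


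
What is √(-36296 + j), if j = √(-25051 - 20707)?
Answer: √(-36296 + I*√45758) ≈ 0.5614 + 190.52*I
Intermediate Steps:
j = I*√45758 (j = √(-45758) = I*√45758 ≈ 213.91*I)
√(-36296 + j) = √(-36296 + I*√45758)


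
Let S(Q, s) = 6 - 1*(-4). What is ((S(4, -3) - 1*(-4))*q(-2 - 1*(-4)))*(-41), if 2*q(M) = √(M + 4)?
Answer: -287*√6 ≈ -703.00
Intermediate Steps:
S(Q, s) = 10 (S(Q, s) = 6 + 4 = 10)
q(M) = √(4 + M)/2 (q(M) = √(M + 4)/2 = √(4 + M)/2)
((S(4, -3) - 1*(-4))*q(-2 - 1*(-4)))*(-41) = ((10 - 1*(-4))*(√(4 + (-2 - 1*(-4)))/2))*(-41) = ((10 + 4)*(√(4 + (-2 + 4))/2))*(-41) = (14*(√(4 + 2)/2))*(-41) = (14*(√6/2))*(-41) = (7*√6)*(-41) = -287*√6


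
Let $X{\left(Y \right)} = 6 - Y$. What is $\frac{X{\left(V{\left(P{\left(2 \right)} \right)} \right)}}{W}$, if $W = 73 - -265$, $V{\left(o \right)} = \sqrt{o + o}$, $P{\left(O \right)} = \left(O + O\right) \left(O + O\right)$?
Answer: $\frac{3}{169} - \frac{2 \sqrt{2}}{169} \approx 0.0010152$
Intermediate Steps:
$P{\left(O \right)} = 4 O^{2}$ ($P{\left(O \right)} = 2 O 2 O = 4 O^{2}$)
$V{\left(o \right)} = \sqrt{2} \sqrt{o}$ ($V{\left(o \right)} = \sqrt{2 o} = \sqrt{2} \sqrt{o}$)
$W = 338$ ($W = 73 + 265 = 338$)
$\frac{X{\left(V{\left(P{\left(2 \right)} \right)} \right)}}{W} = \frac{6 - \sqrt{2} \sqrt{4 \cdot 2^{2}}}{338} = \left(6 - \sqrt{2} \sqrt{4 \cdot 4}\right) \frac{1}{338} = \left(6 - \sqrt{2} \sqrt{16}\right) \frac{1}{338} = \left(6 - \sqrt{2} \cdot 4\right) \frac{1}{338} = \left(6 - 4 \sqrt{2}\right) \frac{1}{338} = \frac{3}{169} - \frac{2 \sqrt{2}}{169}$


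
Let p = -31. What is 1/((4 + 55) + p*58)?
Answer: -1/1739 ≈ -0.00057504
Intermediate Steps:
1/((4 + 55) + p*58) = 1/((4 + 55) - 31*58) = 1/(59 - 1798) = 1/(-1739) = -1/1739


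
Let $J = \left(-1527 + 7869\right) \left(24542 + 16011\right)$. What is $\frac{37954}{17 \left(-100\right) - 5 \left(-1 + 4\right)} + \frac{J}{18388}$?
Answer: $\frac{31455573067}{2252530} \approx 13965.0$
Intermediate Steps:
$J = 257187126$ ($J = 6342 \cdot 40553 = 257187126$)
$\frac{37954}{17 \left(-100\right) - 5 \left(-1 + 4\right)} + \frac{J}{18388} = \frac{37954}{17 \left(-100\right) - 5 \left(-1 + 4\right)} + \frac{257187126}{18388} = \frac{37954}{-1700 - 15} + 257187126 \cdot \frac{1}{18388} = \frac{37954}{-1700 - 15} + \frac{128593563}{9194} = \frac{37954}{-1715} + \frac{128593563}{9194} = 37954 \left(- \frac{1}{1715}\right) + \frac{128593563}{9194} = - \frac{5422}{245} + \frac{128593563}{9194} = \frac{31455573067}{2252530}$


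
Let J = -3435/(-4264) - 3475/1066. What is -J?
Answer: 805/328 ≈ 2.4543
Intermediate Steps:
J = -805/328 (J = -3435*(-1/4264) - 3475*1/1066 = 3435/4264 - 3475/1066 = -805/328 ≈ -2.4543)
-J = -1*(-805/328) = 805/328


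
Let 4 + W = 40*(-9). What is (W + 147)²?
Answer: 47089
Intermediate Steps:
W = -364 (W = -4 + 40*(-9) = -4 - 360 = -364)
(W + 147)² = (-364 + 147)² = (-217)² = 47089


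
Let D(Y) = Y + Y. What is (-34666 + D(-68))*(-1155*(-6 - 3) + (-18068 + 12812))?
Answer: -178847478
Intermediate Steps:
D(Y) = 2*Y
(-34666 + D(-68))*(-1155*(-6 - 3) + (-18068 + 12812)) = (-34666 + 2*(-68))*(-1155*(-6 - 3) + (-18068 + 12812)) = (-34666 - 136)*(-1155*(-9) - 5256) = -34802*(-231*(-45) - 5256) = -34802*(10395 - 5256) = -34802*5139 = -178847478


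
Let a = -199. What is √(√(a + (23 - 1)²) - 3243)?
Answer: √(-3243 + √285) ≈ 56.799*I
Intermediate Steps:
√(√(a + (23 - 1)²) - 3243) = √(√(-199 + (23 - 1)²) - 3243) = √(√(-199 + 22²) - 3243) = √(√(-199 + 484) - 3243) = √(√285 - 3243) = √(-3243 + √285)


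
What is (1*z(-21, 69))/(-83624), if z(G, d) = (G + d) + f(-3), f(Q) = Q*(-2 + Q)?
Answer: -63/83624 ≈ -0.00075337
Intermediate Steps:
z(G, d) = 15 + G + d (z(G, d) = (G + d) - 3*(-2 - 3) = (G + d) - 3*(-5) = (G + d) + 15 = 15 + G + d)
(1*z(-21, 69))/(-83624) = (1*(15 - 21 + 69))/(-83624) = (1*63)*(-1/83624) = 63*(-1/83624) = -63/83624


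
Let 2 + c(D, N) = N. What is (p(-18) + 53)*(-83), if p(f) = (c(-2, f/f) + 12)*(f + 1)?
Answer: 11122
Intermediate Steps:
c(D, N) = -2 + N
p(f) = 11 + 11*f (p(f) = ((-2 + f/f) + 12)*(f + 1) = ((-2 + 1) + 12)*(1 + f) = (-1 + 12)*(1 + f) = 11*(1 + f) = 11 + 11*f)
(p(-18) + 53)*(-83) = ((11 + 11*(-18)) + 53)*(-83) = ((11 - 198) + 53)*(-83) = (-187 + 53)*(-83) = -134*(-83) = 11122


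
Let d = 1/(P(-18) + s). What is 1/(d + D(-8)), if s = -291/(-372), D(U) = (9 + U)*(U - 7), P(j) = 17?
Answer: -2205/32951 ≈ -0.066918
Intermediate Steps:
D(U) = (-7 + U)*(9 + U) (D(U) = (9 + U)*(-7 + U) = (-7 + U)*(9 + U))
s = 97/124 (s = -291*(-1/372) = 97/124 ≈ 0.78226)
d = 124/2205 (d = 1/(17 + 97/124) = 1/(2205/124) = 124/2205 ≈ 0.056236)
1/(d + D(-8)) = 1/(124/2205 + (-63 + (-8)**2 + 2*(-8))) = 1/(124/2205 + (-63 + 64 - 16)) = 1/(124/2205 - 15) = 1/(-32951/2205) = -2205/32951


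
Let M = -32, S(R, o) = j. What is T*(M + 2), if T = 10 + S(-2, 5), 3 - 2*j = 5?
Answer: -270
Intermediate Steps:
j = -1 (j = 3/2 - ½*5 = 3/2 - 5/2 = -1)
S(R, o) = -1
T = 9 (T = 10 - 1 = 9)
T*(M + 2) = 9*(-32 + 2) = 9*(-30) = -270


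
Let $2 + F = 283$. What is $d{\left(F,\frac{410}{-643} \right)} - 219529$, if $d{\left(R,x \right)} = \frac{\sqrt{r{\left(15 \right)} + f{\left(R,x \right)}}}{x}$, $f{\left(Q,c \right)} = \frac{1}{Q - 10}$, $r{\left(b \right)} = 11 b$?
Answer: $-219529 - \frac{643 \sqrt{3029509}}{55555} \approx -2.1955 \cdot 10^{5}$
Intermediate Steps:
$F = 281$ ($F = -2 + 283 = 281$)
$f{\left(Q,c \right)} = \frac{1}{-10 + Q}$
$d{\left(R,x \right)} = \frac{\sqrt{165 + \frac{1}{-10 + R}}}{x}$ ($d{\left(R,x \right)} = \frac{\sqrt{11 \cdot 15 + \frac{1}{-10 + R}}}{x} = \frac{\sqrt{165 + \frac{1}{-10 + R}}}{x}$)
$d{\left(F,\frac{410}{-643} \right)} - 219529 = \frac{\sqrt{\frac{-1649 + 165 \cdot 281}{-10 + 281}}}{410 \frac{1}{-643}} - 219529 = \frac{\sqrt{\frac{-1649 + 46365}{271}}}{410 \left(- \frac{1}{643}\right)} - 219529 = \frac{\sqrt{\frac{1}{271} \cdot 44716}}{- \frac{410}{643}} - 219529 = - \frac{643 \sqrt{\frac{44716}{271}}}{410} - 219529 = - \frac{643 \frac{2 \sqrt{3029509}}{271}}{410} - 219529 = - \frac{643 \sqrt{3029509}}{55555} - 219529 = -219529 - \frac{643 \sqrt{3029509}}{55555}$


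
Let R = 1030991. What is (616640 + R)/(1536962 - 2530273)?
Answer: -1647631/993311 ≈ -1.6587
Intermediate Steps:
(616640 + R)/(1536962 - 2530273) = (616640 + 1030991)/(1536962 - 2530273) = 1647631/(-993311) = 1647631*(-1/993311) = -1647631/993311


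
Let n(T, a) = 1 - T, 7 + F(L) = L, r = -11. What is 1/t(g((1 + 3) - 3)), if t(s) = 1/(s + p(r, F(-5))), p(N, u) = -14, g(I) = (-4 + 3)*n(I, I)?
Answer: -14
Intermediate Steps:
F(L) = -7 + L
g(I) = -1 + I (g(I) = (-4 + 3)*(1 - I) = -(1 - I) = -1 + I)
t(s) = 1/(-14 + s) (t(s) = 1/(s - 14) = 1/(-14 + s))
1/t(g((1 + 3) - 3)) = 1/(1/(-14 + (-1 + ((1 + 3) - 3)))) = 1/(1/(-14 + (-1 + (4 - 3)))) = 1/(1/(-14 + (-1 + 1))) = 1/(1/(-14 + 0)) = 1/(1/(-14)) = 1/(-1/14) = -14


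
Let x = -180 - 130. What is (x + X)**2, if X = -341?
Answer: 423801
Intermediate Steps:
x = -310
(x + X)**2 = (-310 - 341)**2 = (-651)**2 = 423801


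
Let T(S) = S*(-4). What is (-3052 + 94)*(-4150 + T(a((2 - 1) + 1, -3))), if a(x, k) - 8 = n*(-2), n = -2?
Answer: 12417684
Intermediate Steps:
a(x, k) = 12 (a(x, k) = 8 - 2*(-2) = 8 + 4 = 12)
T(S) = -4*S
(-3052 + 94)*(-4150 + T(a((2 - 1) + 1, -3))) = (-3052 + 94)*(-4150 - 4*12) = -2958*(-4150 - 48) = -2958*(-4198) = 12417684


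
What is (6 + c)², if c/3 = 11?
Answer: 1521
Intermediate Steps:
c = 33 (c = 3*11 = 33)
(6 + c)² = (6 + 33)² = 39² = 1521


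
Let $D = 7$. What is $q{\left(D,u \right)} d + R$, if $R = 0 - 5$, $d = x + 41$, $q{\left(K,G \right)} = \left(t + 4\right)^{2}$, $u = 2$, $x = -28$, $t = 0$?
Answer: $203$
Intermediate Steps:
$q{\left(K,G \right)} = 16$ ($q{\left(K,G \right)} = \left(0 + 4\right)^{2} = 4^{2} = 16$)
$d = 13$ ($d = -28 + 41 = 13$)
$R = -5$
$q{\left(D,u \right)} d + R = 16 \cdot 13 - 5 = 208 - 5 = 203$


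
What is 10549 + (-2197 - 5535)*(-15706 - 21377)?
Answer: 286736305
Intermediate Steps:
10549 + (-2197 - 5535)*(-15706 - 21377) = 10549 - 7732*(-37083) = 10549 + 286725756 = 286736305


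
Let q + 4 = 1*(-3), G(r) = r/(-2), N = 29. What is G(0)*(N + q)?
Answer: 0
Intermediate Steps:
G(r) = -r/2 (G(r) = r*(-½) = -r/2)
q = -7 (q = -4 + 1*(-3) = -4 - 3 = -7)
G(0)*(N + q) = (-½*0)*(29 - 7) = 0*22 = 0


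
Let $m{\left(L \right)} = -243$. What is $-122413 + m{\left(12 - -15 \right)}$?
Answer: $-122656$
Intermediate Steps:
$-122413 + m{\left(12 - -15 \right)} = -122413 - 243 = -122656$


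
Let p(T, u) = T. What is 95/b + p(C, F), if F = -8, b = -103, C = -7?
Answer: -816/103 ≈ -7.9223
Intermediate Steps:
95/b + p(C, F) = 95/(-103) - 7 = 95*(-1/103) - 7 = -95/103 - 7 = -816/103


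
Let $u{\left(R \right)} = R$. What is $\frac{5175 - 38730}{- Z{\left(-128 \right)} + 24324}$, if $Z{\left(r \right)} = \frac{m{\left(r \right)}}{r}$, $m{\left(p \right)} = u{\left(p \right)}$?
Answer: $- \frac{33555}{24323} \approx -1.3796$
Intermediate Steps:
$m{\left(p \right)} = p$
$Z{\left(r \right)} = 1$ ($Z{\left(r \right)} = \frac{r}{r} = 1$)
$\frac{5175 - 38730}{- Z{\left(-128 \right)} + 24324} = \frac{5175 - 38730}{\left(-1\right) 1 + 24324} = - \frac{33555}{-1 + 24324} = - \frac{33555}{24323}$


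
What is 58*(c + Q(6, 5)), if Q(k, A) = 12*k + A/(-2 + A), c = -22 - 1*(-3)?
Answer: 9512/3 ≈ 3170.7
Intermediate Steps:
c = -19 (c = -22 + 3 = -19)
Q(k, A) = 12*k + A/(-2 + A)
58*(c + Q(6, 5)) = 58*(-19 + (5 - 24*6 + 12*5*6)/(-2 + 5)) = 58*(-19 + (5 - 144 + 360)/3) = 58*(-19 + (1/3)*221) = 58*(-19 + 221/3) = 58*(164/3) = 9512/3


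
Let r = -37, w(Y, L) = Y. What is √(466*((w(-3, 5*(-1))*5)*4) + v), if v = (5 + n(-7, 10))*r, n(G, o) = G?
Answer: I*√27886 ≈ 166.99*I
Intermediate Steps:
v = 74 (v = (5 - 7)*(-37) = -2*(-37) = 74)
√(466*((w(-3, 5*(-1))*5)*4) + v) = √(466*(-3*5*4) + 74) = √(466*(-15*4) + 74) = √(466*(-60) + 74) = √(-27960 + 74) = √(-27886) = I*√27886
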